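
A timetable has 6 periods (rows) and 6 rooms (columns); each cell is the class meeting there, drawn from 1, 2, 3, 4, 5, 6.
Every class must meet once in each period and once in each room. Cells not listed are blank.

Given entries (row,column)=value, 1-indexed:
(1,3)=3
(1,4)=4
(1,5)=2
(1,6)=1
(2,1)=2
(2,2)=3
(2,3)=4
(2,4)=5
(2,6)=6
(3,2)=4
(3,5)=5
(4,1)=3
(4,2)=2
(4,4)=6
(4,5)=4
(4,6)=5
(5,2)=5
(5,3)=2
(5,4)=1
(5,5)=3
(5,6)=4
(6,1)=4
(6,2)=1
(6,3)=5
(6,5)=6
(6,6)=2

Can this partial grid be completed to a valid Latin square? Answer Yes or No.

No period or room among the givens repeats a symbol, and propagating forced cells runs into no contradiction.
One valid completion exists (for instance, 5 6 3 4 2 1 / 2 3 4 5 1 6 / 1 4 6 2 5 3 / 3 2 1 6 4 5 / 6 5 2 1 3 4 / 4 1 5 3 6 2).

Yes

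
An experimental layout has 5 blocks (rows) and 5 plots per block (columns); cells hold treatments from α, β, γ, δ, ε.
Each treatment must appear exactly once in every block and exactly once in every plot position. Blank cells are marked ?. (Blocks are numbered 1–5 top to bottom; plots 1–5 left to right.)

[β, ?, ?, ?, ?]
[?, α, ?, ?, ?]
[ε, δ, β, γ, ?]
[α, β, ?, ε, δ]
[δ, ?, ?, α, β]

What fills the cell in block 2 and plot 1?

γ

Block 2 already has {α} and plot 1 already has {α, β, δ, ε}, so block 2, plot 1 must be γ.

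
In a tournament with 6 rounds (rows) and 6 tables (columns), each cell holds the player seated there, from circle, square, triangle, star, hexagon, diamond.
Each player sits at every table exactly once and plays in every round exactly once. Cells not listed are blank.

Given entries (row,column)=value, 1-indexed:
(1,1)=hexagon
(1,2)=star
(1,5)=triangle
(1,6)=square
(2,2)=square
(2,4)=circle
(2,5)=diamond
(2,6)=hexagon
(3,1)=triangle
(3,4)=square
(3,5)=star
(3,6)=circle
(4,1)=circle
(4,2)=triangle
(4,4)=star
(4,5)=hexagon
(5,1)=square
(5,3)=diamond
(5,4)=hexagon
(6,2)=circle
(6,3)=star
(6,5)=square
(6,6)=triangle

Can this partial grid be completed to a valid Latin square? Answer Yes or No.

Round 5, table 2: round 5 together with table 2 already contain {circle, square, triangle, star, hexagon, diamond} — every symbol — so nothing can go there. The grid has no valid completion.

No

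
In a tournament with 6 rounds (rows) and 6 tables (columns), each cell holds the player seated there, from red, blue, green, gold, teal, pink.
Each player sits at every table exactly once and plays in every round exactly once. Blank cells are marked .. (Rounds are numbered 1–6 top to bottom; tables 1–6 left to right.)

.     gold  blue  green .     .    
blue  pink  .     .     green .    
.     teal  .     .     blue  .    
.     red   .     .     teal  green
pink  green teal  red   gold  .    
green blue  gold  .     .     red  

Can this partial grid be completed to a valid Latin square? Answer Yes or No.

Yes

No round or table among the givens repeats a symbol, and propagating forced cells runs into no contradiction.
One valid completion exists (for instance, teal gold blue green red pink / blue pink red gold green teal / red teal green pink blue gold / gold red pink blue teal green / pink green teal red gold blue / green blue gold teal pink red).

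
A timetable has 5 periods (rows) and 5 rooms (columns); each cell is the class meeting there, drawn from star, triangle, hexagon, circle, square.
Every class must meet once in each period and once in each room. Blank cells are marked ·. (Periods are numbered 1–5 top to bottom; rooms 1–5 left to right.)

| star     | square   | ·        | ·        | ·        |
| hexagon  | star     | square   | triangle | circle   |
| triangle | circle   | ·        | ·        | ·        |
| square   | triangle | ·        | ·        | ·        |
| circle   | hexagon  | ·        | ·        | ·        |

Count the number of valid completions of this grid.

6

Period 1, room 3: eliminating its period and room leaves {triangle, hexagon, circle}.
Period 1, room 4: eliminating its period and room leaves {hexagon, circle}.
Period 1, room 5: eliminating its period and room leaves {triangle, hexagon}.
Period 3, room 3: eliminating its period and room leaves {star, hexagon}.
Period 3, room 4: eliminating its period and room leaves {star, hexagon, square}.
Period 3, room 5: eliminating its period and room leaves {star, hexagon, square}.
Period 4, room 3: eliminating its period and room leaves {star, hexagon, circle}.
Period 4, room 4: eliminating its period and room leaves {star, hexagon, circle}.
Period 4, room 5: eliminating its period and room leaves {star, hexagon}.
Period 5, room 3: eliminating its period and room leaves {star, triangle}.
Period 5, room 4: eliminating its period and room leaves {star, square}.
Period 5, room 5: eliminating its period and room leaves {star, triangle, square}.
Enumerating the assignments across these blanks that avoid any period or room repeat gives 6 completions.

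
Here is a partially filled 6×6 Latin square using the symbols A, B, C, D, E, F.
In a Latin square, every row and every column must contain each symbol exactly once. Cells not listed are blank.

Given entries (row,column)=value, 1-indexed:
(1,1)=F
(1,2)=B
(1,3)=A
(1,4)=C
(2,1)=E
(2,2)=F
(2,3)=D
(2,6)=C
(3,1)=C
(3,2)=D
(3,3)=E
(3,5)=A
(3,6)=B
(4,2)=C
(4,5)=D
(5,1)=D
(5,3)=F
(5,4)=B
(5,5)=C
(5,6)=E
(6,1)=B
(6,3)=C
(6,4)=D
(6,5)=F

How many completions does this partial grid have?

1

Row 1, column 5: eliminating its row and column leaves {E}.
Row 1, column 6: eliminating its row and column leaves {D}.
Row 2, column 4: eliminating its row and column leaves {A}.
Row 2, column 5: eliminating its row and column leaves {B}.
Row 3, column 4: eliminating its row and column leaves {F}.
Row 4, column 1: eliminating its row and column leaves {A}.
Row 4, column 3: eliminating its row and column leaves {B}.
Row 4, column 4: eliminating its row and column leaves {A, E, F}.
Row 4, column 6: eliminating its row and column leaves {A, F}.
Row 5, column 2: eliminating its row and column leaves {A}.
Row 6, column 2: eliminating its row and column leaves {A, E}.
Row 6, column 6: eliminating its row and column leaves {A}.
Only one assignment across all blanks avoids any row or column repeat, giving 1 completion.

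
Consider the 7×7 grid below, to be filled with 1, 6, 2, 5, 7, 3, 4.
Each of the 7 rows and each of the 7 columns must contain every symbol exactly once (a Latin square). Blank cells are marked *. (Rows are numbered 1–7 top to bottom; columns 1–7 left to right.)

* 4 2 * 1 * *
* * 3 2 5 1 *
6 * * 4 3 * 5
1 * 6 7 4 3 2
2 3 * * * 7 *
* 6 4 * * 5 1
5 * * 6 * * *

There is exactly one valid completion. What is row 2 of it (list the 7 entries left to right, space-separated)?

Row 2, column 2: row 2 has {1, 2, 5, 3} and column 2 has {6, 3, 4}, leaving only 7.
Row 2, column 1: row 2 has {1, 2, 5, 7, 3} and column 1 has {1, 6, 2, 5}, leaving only 4.
Row 2, column 7: row 2 has {1, 2, 5, 7, 3, 4} and column 7 has {1, 2, 5}, leaving only 6.
So row 2 reads: 4 7 3 2 5 1 6.

4 7 3 2 5 1 6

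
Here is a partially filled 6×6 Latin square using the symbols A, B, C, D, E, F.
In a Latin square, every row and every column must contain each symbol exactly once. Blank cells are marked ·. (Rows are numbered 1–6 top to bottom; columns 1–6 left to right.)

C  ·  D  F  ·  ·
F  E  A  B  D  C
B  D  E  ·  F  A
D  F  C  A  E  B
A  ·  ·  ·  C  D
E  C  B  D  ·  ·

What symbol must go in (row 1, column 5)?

B

Row 1, column 6: row 1 has {C, D, F} and column 6 has {A, B, C, D}, leaving only E.
Row 3, column 4: row 3 has {A, B, D, E, F} and column 4 has {A, B, D, F}, leaving only C.
Row 5, column 2: row 5 has {A, C, D} and column 2 has {C, D, E, F}, leaving only B.
Row 1, column 2: row 1 has {C, D, E, F} and column 2 has {B, C, D, E, F}, leaving only A.
Row 1 already has {A, C, D, E, F} and column 5 already has {C, D, E, F}, so row 1, column 5 must be B.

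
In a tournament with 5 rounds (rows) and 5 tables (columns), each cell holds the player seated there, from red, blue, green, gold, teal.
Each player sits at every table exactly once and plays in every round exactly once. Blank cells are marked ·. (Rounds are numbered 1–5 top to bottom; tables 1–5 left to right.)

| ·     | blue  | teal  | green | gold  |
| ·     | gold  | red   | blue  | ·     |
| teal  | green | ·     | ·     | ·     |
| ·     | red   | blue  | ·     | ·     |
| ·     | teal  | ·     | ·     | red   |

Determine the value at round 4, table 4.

teal

Round 1, table 1: round 1 has {blue, green, gold, teal} and table 1 has {teal}, leaving only red.
Round 2, table 1: round 2 has {red, blue, gold} and table 1 has {red, teal}, leaving only green.
Round 2, table 5: round 2 has {red, blue, green, gold} and table 5 has {red, gold}, leaving only teal.
Round 3, table 3: round 3 has {green, teal} and table 3 has {red, blue, teal}, leaving only gold.
Round 3, table 4: round 3 has {green, gold, teal} and table 4 has {blue, green}, leaving only red.
Round 3, table 5: round 3 has {red, green, gold, teal} and table 5 has {red, gold, teal}, leaving only blue.
Round 4, table 1: round 4 has {red, blue} and table 1 has {red, green, teal}, leaving only gold.
Round 4 already has {red, blue, gold} and table 4 already has {red, blue, green}, so round 4, table 4 must be teal.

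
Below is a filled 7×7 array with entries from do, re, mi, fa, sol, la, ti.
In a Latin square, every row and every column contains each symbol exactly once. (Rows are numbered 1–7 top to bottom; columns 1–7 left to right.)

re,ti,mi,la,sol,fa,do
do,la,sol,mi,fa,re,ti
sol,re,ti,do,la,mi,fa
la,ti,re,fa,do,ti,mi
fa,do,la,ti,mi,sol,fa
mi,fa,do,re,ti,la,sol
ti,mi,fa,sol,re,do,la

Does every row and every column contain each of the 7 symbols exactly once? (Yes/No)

No

Row 4 contains ti twice (at columns 2 and 6); row 5 is also not a permutation.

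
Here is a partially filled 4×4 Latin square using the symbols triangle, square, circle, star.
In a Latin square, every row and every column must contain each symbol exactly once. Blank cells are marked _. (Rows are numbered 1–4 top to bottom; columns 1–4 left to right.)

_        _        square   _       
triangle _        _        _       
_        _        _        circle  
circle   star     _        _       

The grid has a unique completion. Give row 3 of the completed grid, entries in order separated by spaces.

Row 1, column 1: row 1 has {square} and column 1 has {triangle, circle}, leaving only star.
Row 3, column 1: row 3 has {circle} and column 1 has {triangle, circle, star}, leaving only square.
Row 3, column 2: row 3 has {square, circle} and column 2 has {star}, leaving only triangle.
Row 3, column 3: row 3 has {triangle, square, circle} and column 3 has {square}, leaving only star.
So row 3 reads: square triangle star circle.

square triangle star circle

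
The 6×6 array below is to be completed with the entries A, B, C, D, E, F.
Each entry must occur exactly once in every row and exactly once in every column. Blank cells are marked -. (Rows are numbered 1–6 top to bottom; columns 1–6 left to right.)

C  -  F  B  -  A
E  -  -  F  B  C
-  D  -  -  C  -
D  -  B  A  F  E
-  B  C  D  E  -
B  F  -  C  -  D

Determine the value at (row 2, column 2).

A

Row 2 already has {B, C, E, F} and column 2 already has {B, D, F}, so row 2, column 2 must be A.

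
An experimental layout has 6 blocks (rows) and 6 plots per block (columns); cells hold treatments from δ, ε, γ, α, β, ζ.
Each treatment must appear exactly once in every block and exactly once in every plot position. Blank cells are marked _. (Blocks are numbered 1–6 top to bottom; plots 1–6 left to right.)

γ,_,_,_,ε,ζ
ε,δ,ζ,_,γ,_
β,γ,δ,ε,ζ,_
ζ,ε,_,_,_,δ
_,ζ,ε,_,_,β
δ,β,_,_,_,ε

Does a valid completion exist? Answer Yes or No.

No

Block 1, plot 2: block 1 has {ε, γ, ζ} and plot 2 has {δ, ε, γ, β, ζ}, so it must be α.
Block 1, plot 3: block 1 has {ε, γ, α, ζ} and plot 3 has {δ, ε, ζ}, so it must be β.
Block 1, plot 4: block 1 has {ε, γ, α, β, ζ} and plot 4 has {ε}, so it must be δ.
Block 2, plot 6: block 2 has {δ, ε, γ, ζ} and plot 6 has {δ, ε, β, ζ}, so it must be α.
Now block 3, plot 6: block 3 together with plot 6 already contain {δ, ε, γ, α, β, ζ} — every symbol — so nothing can go there. The grid has no valid completion.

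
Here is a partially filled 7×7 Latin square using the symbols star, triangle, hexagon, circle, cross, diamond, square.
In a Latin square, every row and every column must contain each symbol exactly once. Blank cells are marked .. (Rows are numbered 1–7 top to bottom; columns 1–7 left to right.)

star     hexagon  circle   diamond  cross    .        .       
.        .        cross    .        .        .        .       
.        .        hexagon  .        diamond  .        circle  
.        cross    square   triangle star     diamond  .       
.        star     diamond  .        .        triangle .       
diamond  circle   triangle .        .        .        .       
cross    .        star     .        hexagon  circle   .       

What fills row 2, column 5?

triangle

Row 1, column 6: row 1 has {star, hexagon, circle, cross, diamond} and column 6 has {triangle, circle, diamond}, leaving only square.
Row 1, column 7: row 1 has {star, hexagon, circle, cross, diamond, square} and column 7 has {circle}, leaving only triangle.
Row 4, column 7: row 4 has {star, triangle, cross, diamond, square} and column 7 has {triangle, circle}, leaving only hexagon.
Row 4, column 1: row 4 has {star, triangle, hexagon, cross, diamond, square} and column 1 has {star, cross, diamond}, leaving only circle.
Row 6, column 5: row 6 has {triangle, circle, diamond} and column 5 has {star, hexagon, cross, diamond}, leaving only square.
Row 5, column 5: row 5 has {star, triangle, diamond} and column 5 has {star, hexagon, cross, diamond, square}, leaving only circle.
Row 2 already has {cross} and column 5 already has {star, hexagon, circle, cross, diamond, square}, so row 2, column 5 must be triangle.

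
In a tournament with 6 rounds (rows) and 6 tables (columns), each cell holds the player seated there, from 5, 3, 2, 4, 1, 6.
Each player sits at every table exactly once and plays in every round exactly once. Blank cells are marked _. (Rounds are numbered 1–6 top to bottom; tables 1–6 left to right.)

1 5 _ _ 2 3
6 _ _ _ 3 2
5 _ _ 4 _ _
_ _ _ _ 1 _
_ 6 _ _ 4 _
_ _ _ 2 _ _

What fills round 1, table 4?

6

Round 1 already has {5, 3, 2, 1} and table 4 already has {2, 4}, so round 1, table 4 must be 6.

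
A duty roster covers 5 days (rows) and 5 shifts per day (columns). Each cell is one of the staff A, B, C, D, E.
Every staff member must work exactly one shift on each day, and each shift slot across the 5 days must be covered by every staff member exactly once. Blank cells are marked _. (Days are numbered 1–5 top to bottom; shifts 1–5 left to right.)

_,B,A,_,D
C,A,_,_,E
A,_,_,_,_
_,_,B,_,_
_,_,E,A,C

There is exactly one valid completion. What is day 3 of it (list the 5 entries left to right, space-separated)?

A E C D B

Day 3, shift 5: day 3 has {A} and shift 5 has {C, D, E}, leaving only B.
Day 1, shift 1: day 1 has {A, B, D} and shift 1 has {A, C}, leaving only E.
Day 1, shift 4: day 1 has {A, B, D, E} and shift 4 has {A}, leaving only C.
Day 2, shift 3: day 2 has {A, C, E} and shift 3 has {A, B, E}, leaving only D.
Day 3, shift 3: day 3 has {A, B} and shift 3 has {A, B, D, E}, leaving only C.
Day 2, shift 4: day 2 has {A, C, D, E} and shift 4 has {A, C}, leaving only B.
Day 4, shift 1: day 4 has {B} and shift 1 has {A, C, E}, leaving only D.
Day 4, shift 4: day 4 has {B, D} and shift 4 has {A, B, C}, leaving only E.
Day 3, shift 4: day 3 has {A, B, C} and shift 4 has {A, B, C, E}, leaving only D.
Day 3, shift 2: day 3 has {A, B, C, D} and shift 2 has {A, B}, leaving only E.
So day 3 reads: A E C D B.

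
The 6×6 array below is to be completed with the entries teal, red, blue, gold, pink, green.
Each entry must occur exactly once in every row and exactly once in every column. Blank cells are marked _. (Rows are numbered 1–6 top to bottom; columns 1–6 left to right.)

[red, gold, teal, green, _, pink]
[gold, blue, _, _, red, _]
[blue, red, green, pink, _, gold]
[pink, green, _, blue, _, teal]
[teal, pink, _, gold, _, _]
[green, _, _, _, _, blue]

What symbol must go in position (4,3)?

Row 1, column 5: row 1 has {teal, red, gold, pink, green} and column 5 has {red}, leaving only blue.
Row 2, column 3: row 2 has {red, blue, gold} and column 3 has {teal, green}, leaving only pink.
Row 2, column 4: row 2 has {red, blue, gold, pink} and column 4 has {blue, gold, pink, green}, leaving only teal.
Row 2, column 6: row 2 has {teal, red, blue, gold, pink} and column 6 has {teal, blue, gold, pink}, leaving only green.
Row 3, column 5: row 3 has {red, blue, gold, pink, green} and column 5 has {red, blue}, leaving only teal.
Row 4, column 5: row 4 has {teal, blue, pink, green} and column 5 has {teal, red, blue}, leaving only gold.
Row 4 already has {teal, blue, gold, pink, green} and column 3 already has {teal, pink, green}, so row 4, column 3 must be red.

red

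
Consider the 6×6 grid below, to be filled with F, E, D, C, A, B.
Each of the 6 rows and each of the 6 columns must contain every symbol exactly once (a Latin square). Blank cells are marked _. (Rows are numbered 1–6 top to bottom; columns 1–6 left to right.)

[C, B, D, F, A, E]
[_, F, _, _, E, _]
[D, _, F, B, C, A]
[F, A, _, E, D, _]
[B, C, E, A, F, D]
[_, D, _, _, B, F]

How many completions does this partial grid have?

2

Row 2, column 1: eliminating its row and column leaves {A}.
Row 2, column 3: eliminating its row and column leaves {C, A, B}.
Row 2, column 4: eliminating its row and column leaves {D, C}.
Row 2, column 6: eliminating its row and column leaves {C, B}.
Row 3, column 2: eliminating its row and column leaves {E}.
Row 4, column 3: eliminating its row and column leaves {C, B}.
Row 4, column 6: eliminating its row and column leaves {C, B}.
Row 6, column 1: eliminating its row and column leaves {E, A}.
Row 6, column 3: eliminating its row and column leaves {C, A}.
Row 6, column 4: eliminating its row and column leaves {C}.
Enumerating the assignments across these blanks that avoid any row or column repeat gives 2 completions.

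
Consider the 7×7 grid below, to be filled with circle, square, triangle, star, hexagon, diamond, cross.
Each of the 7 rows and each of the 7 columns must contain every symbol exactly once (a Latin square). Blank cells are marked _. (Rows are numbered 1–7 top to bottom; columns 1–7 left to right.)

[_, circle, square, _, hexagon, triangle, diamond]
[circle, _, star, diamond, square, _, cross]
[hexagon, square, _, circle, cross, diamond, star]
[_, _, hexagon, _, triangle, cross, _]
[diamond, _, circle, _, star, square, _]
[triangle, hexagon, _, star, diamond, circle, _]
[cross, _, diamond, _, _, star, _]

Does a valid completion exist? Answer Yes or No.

Row 1, column 1: row 1 has {circle, square, triangle, hexagon, diamond} and column 1 has {circle, triangle, hexagon, diamond, cross}, so it must be star.
Row 1, column 4: row 1 has {circle, square, triangle, star, hexagon, diamond} and column 4 has {circle, star, diamond}, so it must be cross.
Row 2, column 2: row 2 has {circle, square, star, diamond, cross} and column 2 has {circle, square, hexagon}, so it must be triangle.
Now row 7, column 2: row 7 together with column 2 already contain {circle, square, triangle, star, hexagon, diamond, cross} — every symbol — so nothing can go there. The grid has no valid completion.

No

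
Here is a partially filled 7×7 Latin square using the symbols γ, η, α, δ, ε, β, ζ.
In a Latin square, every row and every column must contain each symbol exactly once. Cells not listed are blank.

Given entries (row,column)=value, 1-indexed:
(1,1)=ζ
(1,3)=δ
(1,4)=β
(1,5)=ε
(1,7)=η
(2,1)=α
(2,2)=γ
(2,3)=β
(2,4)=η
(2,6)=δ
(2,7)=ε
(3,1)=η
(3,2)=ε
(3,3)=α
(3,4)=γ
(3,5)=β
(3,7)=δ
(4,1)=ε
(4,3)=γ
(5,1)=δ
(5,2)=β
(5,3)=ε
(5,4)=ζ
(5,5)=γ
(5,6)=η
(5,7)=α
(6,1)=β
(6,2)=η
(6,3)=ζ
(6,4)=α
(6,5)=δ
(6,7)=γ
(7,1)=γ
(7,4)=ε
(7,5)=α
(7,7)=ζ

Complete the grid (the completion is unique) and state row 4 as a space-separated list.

ε ζ γ δ η α β

Row 4, column 4: row 4 has {γ, ε} and column 4 has {γ, η, α, ε, β, ζ}, leaving only δ.
Row 4, column 7: row 4 has {γ, δ, ε} and column 7 has {γ, η, α, δ, ε, ζ}, leaving only β.
Row 1, column 2: row 1 has {η, δ, ε, β, ζ} and column 2 has {γ, η, ε, β}, leaving only α.
Row 4, column 2: row 4 has {γ, δ, ε, β} and column 2 has {γ, η, α, ε, β}, leaving only ζ.
Row 4, column 5: row 4 has {γ, δ, ε, β, ζ} and column 5 has {γ, α, δ, ε, β}, leaving only η.
Row 4, column 6: row 4 has {γ, η, δ, ε, β, ζ} and column 6 has {η, δ}, leaving only α.
So row 4 reads: ε ζ γ δ η α β.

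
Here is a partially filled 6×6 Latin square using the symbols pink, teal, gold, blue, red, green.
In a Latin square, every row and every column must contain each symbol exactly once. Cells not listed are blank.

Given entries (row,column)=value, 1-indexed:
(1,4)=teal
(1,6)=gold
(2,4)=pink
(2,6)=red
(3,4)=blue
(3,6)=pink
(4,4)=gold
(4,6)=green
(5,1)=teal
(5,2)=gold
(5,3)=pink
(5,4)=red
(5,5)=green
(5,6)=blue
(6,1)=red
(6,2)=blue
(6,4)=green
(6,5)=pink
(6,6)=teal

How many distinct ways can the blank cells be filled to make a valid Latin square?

14

Row 1, column 1: eliminating its row and column leaves {pink, blue, green}.
Row 1, column 2: eliminating its row and column leaves {pink, red, green}.
Row 1, column 3: eliminating its row and column leaves {blue, red, green}.
Row 1, column 5: eliminating its row and column leaves {blue, red}.
Row 2, column 1: eliminating its row and column leaves {gold, blue, green}.
Row 2, column 2: eliminating its row and column leaves {teal, green}.
Row 2, column 3: eliminating its row and column leaves {teal, gold, blue, green}.
Row 2, column 5: eliminating its row and column leaves {teal, gold, blue}.
Row 3, column 1: eliminating its row and column leaves {gold, green}.
Row 3, column 2: eliminating its row and column leaves {teal, red, green}.
Row 3, column 3: eliminating its row and column leaves {teal, gold, red, green}.
Row 3, column 5: eliminating its row and column leaves {teal, gold, red}.
Row 4, column 1: eliminating its row and column leaves {pink, blue}.
Row 4, column 2: eliminating its row and column leaves {pink, teal, red}.
Row 4, column 3: eliminating its row and column leaves {teal, blue, red}.
Row 4, column 5: eliminating its row and column leaves {teal, blue, red}.
Row 6, column 3: eliminating its row and column leaves {gold}.
Enumerating the assignments across these blanks that avoid any row or column repeat gives 14 completions.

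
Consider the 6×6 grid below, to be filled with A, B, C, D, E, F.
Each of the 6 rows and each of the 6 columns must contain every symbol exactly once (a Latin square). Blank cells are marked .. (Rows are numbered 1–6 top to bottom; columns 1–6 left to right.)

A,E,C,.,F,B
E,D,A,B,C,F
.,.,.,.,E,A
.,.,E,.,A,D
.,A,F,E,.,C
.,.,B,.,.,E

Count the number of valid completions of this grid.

Row 1, column 4: eliminating its row and column leaves {D}.
Row 3, column 1: eliminating its row and column leaves {B, C, D, F}.
Row 3, column 2: eliminating its row and column leaves {B, C, F}.
Row 3, column 3: eliminating its row and column leaves {D}.
Row 3, column 4: eliminating its row and column leaves {C, D, F}.
Row 4, column 1: eliminating its row and column leaves {B, C, F}.
Row 4, column 2: eliminating its row and column leaves {B, C, F}.
Row 4, column 4: eliminating its row and column leaves {C, F}.
Row 5, column 1: eliminating its row and column leaves {B, D}.
Row 5, column 5: eliminating its row and column leaves {B, D}.
Row 6, column 1: eliminating its row and column leaves {C, D, F}.
Row 6, column 2: eliminating its row and column leaves {C, F}.
Row 6, column 4: eliminating its row and column leaves {A, C, D, F}.
Row 6, column 5: eliminating its row and column leaves {D}.
Enumerating the assignments across these blanks that avoid any row or column repeat gives 4 completions.

4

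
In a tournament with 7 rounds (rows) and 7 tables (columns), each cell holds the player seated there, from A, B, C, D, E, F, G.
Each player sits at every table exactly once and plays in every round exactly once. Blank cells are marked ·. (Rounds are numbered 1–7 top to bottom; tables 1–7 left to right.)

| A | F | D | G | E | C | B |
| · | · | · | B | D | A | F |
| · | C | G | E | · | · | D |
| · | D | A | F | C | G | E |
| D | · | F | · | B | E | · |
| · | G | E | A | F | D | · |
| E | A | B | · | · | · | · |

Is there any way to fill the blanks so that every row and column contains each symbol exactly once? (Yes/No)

No

Round 5, table 2: round 5 together with table 2 already contain {A, B, C, D, E, F, G} — every symbol — so nothing can go there. The grid has no valid completion.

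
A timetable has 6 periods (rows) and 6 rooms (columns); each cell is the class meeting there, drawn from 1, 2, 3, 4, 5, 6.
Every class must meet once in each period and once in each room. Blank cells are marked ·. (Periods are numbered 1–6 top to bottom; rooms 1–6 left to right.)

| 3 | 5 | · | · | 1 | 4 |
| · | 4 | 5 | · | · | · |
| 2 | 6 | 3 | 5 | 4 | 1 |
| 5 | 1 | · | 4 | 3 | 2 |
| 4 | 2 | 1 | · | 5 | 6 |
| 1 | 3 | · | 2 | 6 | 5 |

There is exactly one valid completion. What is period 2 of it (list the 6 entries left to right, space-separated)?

Period 2, room 1: period 2 has {4, 5} and room 1 has {1, 2, 3, 4, 5}, leaving only 6.
Period 2, room 5: period 2 has {4, 5, 6} and room 5 has {1, 3, 4, 5, 6}, leaving only 2.
Period 2, room 6: period 2 has {2, 4, 5, 6} and room 6 has {1, 2, 4, 5, 6}, leaving only 3.
Period 2, room 4: period 2 has {2, 3, 4, 5, 6} and room 4 has {2, 4, 5}, leaving only 1.
So period 2 reads: 6 4 5 1 2 3.

6 4 5 1 2 3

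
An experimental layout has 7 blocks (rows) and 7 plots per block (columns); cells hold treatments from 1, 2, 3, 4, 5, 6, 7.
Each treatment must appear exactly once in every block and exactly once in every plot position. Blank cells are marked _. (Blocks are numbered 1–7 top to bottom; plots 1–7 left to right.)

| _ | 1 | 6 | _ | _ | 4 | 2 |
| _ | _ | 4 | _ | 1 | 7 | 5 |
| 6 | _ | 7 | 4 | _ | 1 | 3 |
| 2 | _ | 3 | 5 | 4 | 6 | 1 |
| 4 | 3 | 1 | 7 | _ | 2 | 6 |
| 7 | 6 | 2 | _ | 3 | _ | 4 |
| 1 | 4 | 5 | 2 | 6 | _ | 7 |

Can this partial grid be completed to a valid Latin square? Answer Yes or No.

No block or plot among the givens repeats a symbol, and propagating forced cells runs into no contradiction.
One valid completion exists (for instance, 5 1 6 3 7 4 2 / 3 2 4 6 1 7 5 / 6 5 7 4 2 1 3 / 2 7 3 5 4 6 1 / 4 3 1 7 5 2 6 / 7 6 2 1 3 5 4 / 1 4 5 2 6 3 7).

Yes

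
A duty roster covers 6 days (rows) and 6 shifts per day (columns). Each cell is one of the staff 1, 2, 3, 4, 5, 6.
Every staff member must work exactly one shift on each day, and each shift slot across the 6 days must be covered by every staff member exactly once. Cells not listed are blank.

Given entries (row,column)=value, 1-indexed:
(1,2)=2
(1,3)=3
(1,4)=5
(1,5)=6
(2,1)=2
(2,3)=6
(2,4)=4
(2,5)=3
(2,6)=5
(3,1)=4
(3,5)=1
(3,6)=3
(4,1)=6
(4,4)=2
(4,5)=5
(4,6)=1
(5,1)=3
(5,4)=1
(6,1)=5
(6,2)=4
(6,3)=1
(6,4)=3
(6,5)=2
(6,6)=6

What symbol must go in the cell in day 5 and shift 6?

2

Day 1, shift 1: day 1 has {2, 3, 5, 6} and shift 1 has {2, 3, 4, 5, 6}, leaving only 1.
Day 1, shift 6: day 1 has {1, 2, 3, 5, 6} and shift 6 has {1, 3, 5, 6}, leaving only 4.
Day 5 already has {1, 3} and shift 6 already has {1, 3, 4, 5, 6}, so day 5, shift 6 must be 2.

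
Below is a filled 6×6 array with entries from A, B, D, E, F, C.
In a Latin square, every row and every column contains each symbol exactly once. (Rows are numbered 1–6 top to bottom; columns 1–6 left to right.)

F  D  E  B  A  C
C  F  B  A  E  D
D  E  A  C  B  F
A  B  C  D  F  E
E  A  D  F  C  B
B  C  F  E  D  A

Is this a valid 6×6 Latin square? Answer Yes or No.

Each row is a permutation of the 6 symbols, and so is each column.

Yes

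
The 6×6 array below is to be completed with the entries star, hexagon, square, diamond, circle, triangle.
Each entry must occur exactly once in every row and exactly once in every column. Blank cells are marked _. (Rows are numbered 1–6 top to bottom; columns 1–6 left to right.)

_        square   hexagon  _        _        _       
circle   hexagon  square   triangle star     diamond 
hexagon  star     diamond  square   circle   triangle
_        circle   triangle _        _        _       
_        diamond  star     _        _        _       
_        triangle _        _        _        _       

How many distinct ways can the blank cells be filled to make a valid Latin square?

20

Row 1, column 1: eliminating its row and column leaves {star, diamond, triangle}.
Row 1, column 4: eliminating its row and column leaves {star, diamond, circle}.
Row 1, column 5: eliminating its row and column leaves {diamond, triangle}.
Row 1, column 6: eliminating its row and column leaves {star, circle}.
Row 4, column 1: eliminating its row and column leaves {star, square, diamond}.
Row 4, column 4: eliminating its row and column leaves {star, hexagon, diamond}.
Row 4, column 5: eliminating its row and column leaves {hexagon, square, diamond}.
Row 4, column 6: eliminating its row and column leaves {star, hexagon, square}.
Row 5, column 1: eliminating its row and column leaves {square, triangle}.
Row 5, column 4: eliminating its row and column leaves {hexagon, circle}.
Row 5, column 5: eliminating its row and column leaves {hexagon, square, triangle}.
Row 5, column 6: eliminating its row and column leaves {hexagon, square, circle}.
Row 6, column 1: eliminating its row and column leaves {star, square, diamond}.
Row 6, column 3: eliminating its row and column leaves {circle}.
Row 6, column 4: eliminating its row and column leaves {star, hexagon, diamond, circle}.
Row 6, column 5: eliminating its row and column leaves {hexagon, square, diamond}.
Row 6, column 6: eliminating its row and column leaves {star, hexagon, square, circle}.
Enumerating the assignments across these blanks that avoid any row or column repeat gives 20 completions.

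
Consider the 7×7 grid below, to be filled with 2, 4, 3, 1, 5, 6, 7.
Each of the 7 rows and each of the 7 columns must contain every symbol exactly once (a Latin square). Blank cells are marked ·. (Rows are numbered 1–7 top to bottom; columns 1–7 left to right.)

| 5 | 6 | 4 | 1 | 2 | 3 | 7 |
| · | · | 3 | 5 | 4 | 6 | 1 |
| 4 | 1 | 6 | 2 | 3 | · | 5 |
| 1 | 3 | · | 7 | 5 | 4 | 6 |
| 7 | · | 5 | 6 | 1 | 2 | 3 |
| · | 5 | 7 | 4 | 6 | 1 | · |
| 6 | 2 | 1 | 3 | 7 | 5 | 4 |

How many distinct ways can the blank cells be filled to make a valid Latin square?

Row 2, column 1: eliminating its row and column leaves {2}.
Row 2, column 2: eliminating its row and column leaves {7}.
Row 3, column 6: eliminating its row and column leaves {7}.
Row 4, column 3: eliminating its row and column leaves {2}.
Row 5, column 2: eliminating its row and column leaves {4}.
Row 6, column 1: eliminating its row and column leaves {2, 3}.
Row 6, column 7: eliminating its row and column leaves {2}.
Only one assignment across all blanks avoids any row or column repeat, giving 1 completion.

1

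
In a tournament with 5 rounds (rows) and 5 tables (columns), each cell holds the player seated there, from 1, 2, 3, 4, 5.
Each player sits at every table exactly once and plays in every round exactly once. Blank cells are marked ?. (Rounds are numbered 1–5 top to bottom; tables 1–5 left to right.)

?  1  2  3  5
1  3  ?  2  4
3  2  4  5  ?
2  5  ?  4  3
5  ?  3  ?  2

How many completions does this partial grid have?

Round 1, table 1: eliminating its round and table leaves {4}.
Round 2, table 3: eliminating its round and table leaves {5}.
Round 3, table 5: eliminating its round and table leaves {1}.
Round 4, table 3: eliminating its round and table leaves {1}.
Round 5, table 2: eliminating its round and table leaves {4}.
Round 5, table 4: eliminating its round and table leaves {1}.
Only one assignment across all blanks avoids any round or table repeat, giving 1 completion.

1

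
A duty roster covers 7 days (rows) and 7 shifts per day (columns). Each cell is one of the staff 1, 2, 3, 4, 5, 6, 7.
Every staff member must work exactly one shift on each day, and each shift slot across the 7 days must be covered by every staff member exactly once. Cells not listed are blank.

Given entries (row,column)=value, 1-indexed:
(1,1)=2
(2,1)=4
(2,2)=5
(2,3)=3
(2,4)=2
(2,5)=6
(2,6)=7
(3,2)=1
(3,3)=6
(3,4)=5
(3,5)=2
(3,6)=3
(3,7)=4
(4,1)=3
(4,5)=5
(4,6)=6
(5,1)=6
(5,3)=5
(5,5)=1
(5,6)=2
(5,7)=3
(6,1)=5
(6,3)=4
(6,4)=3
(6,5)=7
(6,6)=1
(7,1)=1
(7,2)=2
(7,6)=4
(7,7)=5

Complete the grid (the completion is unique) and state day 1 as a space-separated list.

2 3 1 7 4 5 6

Day 1, shift 6: day 1 has {2} and shift 6 has {1, 2, 3, 4, 6, 7}, leaving only 5.
Day 2, shift 7: day 2 has {2, 3, 4, 5, 6, 7} and shift 7 has {3, 4, 5}, leaving only 1.
Day 3, shift 1: day 3 has {1, 2, 3, 4, 5, 6} and shift 1 has {1, 2, 3, 4, 5, 6}, leaving only 7.
Day 6, shift 2: day 6 has {1, 3, 4, 5, 7} and shift 2 has {1, 2, 5}, leaving only 6.
Day 6, shift 7: day 6 has {1, 3, 4, 5, 6, 7} and shift 7 has {1, 3, 4, 5}, leaving only 2.
Day 4, shift 7: day 4 has {3, 5, 6} and shift 7 has {1, 2, 3, 4, 5}, leaving only 7.
Day 1, shift 7: day 1 has {2, 5} and shift 7 has {1, 2, 3, 4, 5, 7}, leaving only 6.
Day 4, shift 2: day 4 has {3, 5, 6, 7} and shift 2 has {1, 2, 5, 6}, leaving only 4.
Day 4, shift 4: day 4 has {3, 4, 5, 6, 7} and shift 4 has {2, 3, 5}, leaving only 1.
Day 4, shift 3: day 4 has {1, 3, 4, 5, 6, 7} and shift 3 has {3, 4, 5, 6}, leaving only 2.
Day 5, shift 2: day 5 has {1, 2, 3, 5, 6} and shift 2 has {1, 2, 4, 5, 6}, leaving only 7.
Day 1, shift 2: day 1 has {2, 5, 6} and shift 2 has {1, 2, 4, 5, 6, 7}, leaving only 3.
Day 1, shift 5: day 1 has {2, 3, 5, 6} and shift 5 has {1, 2, 5, 6, 7}, leaving only 4.
Day 1, shift 4: day 1 has {2, 3, 4, 5, 6} and shift 4 has {1, 2, 3, 5}, leaving only 7.
Day 1, shift 3: day 1 has {2, 3, 4, 5, 6, 7} and shift 3 has {2, 3, 4, 5, 6}, leaving only 1.
So day 1 reads: 2 3 1 7 4 5 6.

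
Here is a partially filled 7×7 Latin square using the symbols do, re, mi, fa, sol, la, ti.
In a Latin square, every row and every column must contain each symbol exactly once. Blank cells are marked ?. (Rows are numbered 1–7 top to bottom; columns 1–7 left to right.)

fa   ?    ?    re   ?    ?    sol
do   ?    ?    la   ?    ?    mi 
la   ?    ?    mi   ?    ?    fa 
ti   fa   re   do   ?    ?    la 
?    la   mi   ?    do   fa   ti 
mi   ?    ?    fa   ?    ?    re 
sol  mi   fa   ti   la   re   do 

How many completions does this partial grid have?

Row 1, column 2: eliminating its row and column leaves {do, ti}.
Row 1, column 3: eliminating its row and column leaves {do, la, ti}.
Row 1, column 5: eliminating its row and column leaves {mi, ti}.
Row 1, column 6: eliminating its row and column leaves {do, mi, la, ti}.
Row 2, column 2: eliminating its row and column leaves {re, sol, ti}.
Row 2, column 3: eliminating its row and column leaves {sol, ti}.
Row 2, column 5: eliminating its row and column leaves {re, fa, sol, ti}.
Row 2, column 6: eliminating its row and column leaves {sol, ti}.
Row 3, column 2: eliminating its row and column leaves {do, re, sol, ti}.
Row 3, column 3: eliminating its row and column leaves {do, sol, ti}.
Row 3, column 5: eliminating its row and column leaves {re, sol, ti}.
Row 3, column 6: eliminating its row and column leaves {do, sol, ti}.
Row 4, column 5: eliminating its row and column leaves {mi, sol}.
Row 4, column 6: eliminating its row and column leaves {mi, sol}.
Row 5, column 1: eliminating its row and column leaves {re}.
Row 5, column 4: eliminating its row and column leaves {sol}.
Row 6, column 2: eliminating its row and column leaves {do, sol, ti}.
Row 6, column 3: eliminating its row and column leaves {do, sol, la, ti}.
Row 6, column 5: eliminating its row and column leaves {sol, ti}.
Row 6, column 6: eliminating its row and column leaves {do, sol, la, ti}.
Enumerating the assignments across these blanks that avoid any row or column repeat gives 9 completions.

9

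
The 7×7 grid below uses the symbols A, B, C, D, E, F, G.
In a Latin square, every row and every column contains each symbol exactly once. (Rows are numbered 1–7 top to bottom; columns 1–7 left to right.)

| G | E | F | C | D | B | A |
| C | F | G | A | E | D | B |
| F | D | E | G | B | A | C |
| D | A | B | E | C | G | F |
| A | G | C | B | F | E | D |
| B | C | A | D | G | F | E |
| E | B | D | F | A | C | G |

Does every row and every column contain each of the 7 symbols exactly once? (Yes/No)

Yes

Each row is a permutation of the 7 symbols, and so is each column.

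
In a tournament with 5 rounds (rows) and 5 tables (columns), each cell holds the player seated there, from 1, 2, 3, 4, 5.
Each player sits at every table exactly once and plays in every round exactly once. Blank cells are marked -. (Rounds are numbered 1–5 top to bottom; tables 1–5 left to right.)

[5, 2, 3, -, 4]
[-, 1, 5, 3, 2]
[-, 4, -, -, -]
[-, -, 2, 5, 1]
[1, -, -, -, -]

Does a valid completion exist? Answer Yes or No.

Round 1, table 4: round 1 has {2, 3, 4, 5} and table 4 has {3, 5}, so it must be 1.
Round 2, table 1: round 2 has {1, 2, 3, 5} and table 1 has {1, 5}, so it must be 4.
Round 3, table 3: round 3 has {4} and table 3 has {2, 3, 5}, so it must be 1.
Round 3, table 4: round 3 has {1, 4} and table 4 has {1, 3, 5}, so it must be 2.
Round 3, table 1: round 3 has {1, 2, 4} and table 1 has {1, 4, 5}, so it must be 3.
Now round 4, table 1: round 4 together with table 1 already contain {1, 2, 3, 4, 5} — every symbol — so nothing can go there. The grid has no valid completion.

No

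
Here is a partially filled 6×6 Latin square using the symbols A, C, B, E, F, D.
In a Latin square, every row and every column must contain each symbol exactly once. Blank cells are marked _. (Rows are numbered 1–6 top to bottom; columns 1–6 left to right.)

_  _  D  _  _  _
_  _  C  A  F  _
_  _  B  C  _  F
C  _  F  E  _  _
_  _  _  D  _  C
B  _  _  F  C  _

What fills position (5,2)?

Row 1, column 4: row 1 has {D} and column 4 has {A, C, E, F, D}, leaving only B.
Row 5, column 2 is narrowed to {A, B, E, F}.
If it were A, propagating the remaining blanks reaches a contradiction.
If it were B, propagating the remaining blanks reaches a contradiction.
If it were E, propagating the remaining blanks reaches a contradiction.
So row 5, column 2 must be F.

F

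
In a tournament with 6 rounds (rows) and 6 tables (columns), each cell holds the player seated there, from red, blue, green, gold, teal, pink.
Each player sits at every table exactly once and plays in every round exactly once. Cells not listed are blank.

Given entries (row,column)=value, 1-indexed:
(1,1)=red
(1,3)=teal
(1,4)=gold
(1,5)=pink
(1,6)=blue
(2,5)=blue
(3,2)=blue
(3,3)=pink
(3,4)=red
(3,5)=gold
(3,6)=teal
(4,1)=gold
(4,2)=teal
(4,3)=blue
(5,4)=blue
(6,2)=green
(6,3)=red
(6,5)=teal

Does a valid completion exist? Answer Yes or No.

No

Round 1, table 2: round 1 together with table 2 already contain {red, blue, green, gold, teal, pink} — every symbol — so nothing can go there. The grid has no valid completion.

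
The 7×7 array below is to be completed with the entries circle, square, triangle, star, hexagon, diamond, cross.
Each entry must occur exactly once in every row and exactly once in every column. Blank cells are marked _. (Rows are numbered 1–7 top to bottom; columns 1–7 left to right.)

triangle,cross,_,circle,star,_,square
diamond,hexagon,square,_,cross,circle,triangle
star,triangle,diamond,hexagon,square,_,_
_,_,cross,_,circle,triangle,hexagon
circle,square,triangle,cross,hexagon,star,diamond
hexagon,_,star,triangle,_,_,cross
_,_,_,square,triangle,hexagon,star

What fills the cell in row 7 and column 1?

Row 7 already has {square, triangle, star, hexagon} and column 1 already has {circle, triangle, star, hexagon, diamond}, so row 7, column 1 must be cross.

cross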